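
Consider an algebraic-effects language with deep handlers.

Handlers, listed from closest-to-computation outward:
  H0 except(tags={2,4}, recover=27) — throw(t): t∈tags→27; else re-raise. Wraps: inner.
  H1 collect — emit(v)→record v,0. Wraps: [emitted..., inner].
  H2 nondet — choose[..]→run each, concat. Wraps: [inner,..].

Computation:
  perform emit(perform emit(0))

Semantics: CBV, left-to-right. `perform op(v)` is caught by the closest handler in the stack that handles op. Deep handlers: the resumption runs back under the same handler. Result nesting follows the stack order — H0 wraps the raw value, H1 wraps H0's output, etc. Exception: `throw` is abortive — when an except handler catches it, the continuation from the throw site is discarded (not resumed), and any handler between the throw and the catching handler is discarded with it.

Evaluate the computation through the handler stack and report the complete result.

Working:
emit(0) @ H1 ⇒ out+=0
emit(0) @ H1 ⇒ out+=0
H0 returns 0
H1 returns [0, 0, 0]
H2 returns [[0, 0, 0]]
= [[0, 0, 0]]

Answer: [[0, 0, 0]]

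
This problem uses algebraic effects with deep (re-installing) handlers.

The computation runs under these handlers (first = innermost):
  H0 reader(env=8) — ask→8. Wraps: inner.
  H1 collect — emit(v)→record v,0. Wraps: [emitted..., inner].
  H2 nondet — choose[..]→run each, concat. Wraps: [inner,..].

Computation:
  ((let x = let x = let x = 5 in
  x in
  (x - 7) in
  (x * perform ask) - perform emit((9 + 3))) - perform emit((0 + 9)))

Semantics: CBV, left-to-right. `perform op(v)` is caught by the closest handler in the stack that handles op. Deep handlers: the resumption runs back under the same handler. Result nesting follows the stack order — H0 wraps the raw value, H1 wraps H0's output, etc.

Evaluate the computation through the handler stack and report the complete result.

Answer: [[12, 9, -16]]

Step-by-step:
ask @ H0 ⇒ 8
emit(12) @ H1 ⇒ out+=12
emit(9) @ H1 ⇒ out+=9
H0 returns -16
H1 returns [12, 9, -16]
H2 returns [[12, 9, -16]]
= [[12, 9, -16]]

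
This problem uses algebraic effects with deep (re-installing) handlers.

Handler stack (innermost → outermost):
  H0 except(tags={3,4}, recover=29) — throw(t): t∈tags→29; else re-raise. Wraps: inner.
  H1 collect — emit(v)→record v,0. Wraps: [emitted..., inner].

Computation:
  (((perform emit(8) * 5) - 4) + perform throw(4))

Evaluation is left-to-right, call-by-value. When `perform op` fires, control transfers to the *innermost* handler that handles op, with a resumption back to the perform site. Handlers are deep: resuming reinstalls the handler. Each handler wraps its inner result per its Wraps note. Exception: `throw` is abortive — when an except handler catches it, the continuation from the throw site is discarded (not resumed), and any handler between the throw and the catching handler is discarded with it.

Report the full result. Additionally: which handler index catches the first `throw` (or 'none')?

Step-by-step:
emit(8) @ H1 ⇒ out+=8
throw(4) @ H0 caught ⇒ 29
H1 returns [8, 29]
= [8, 29]

Answer: [8, 29] ; first throw caught by: H0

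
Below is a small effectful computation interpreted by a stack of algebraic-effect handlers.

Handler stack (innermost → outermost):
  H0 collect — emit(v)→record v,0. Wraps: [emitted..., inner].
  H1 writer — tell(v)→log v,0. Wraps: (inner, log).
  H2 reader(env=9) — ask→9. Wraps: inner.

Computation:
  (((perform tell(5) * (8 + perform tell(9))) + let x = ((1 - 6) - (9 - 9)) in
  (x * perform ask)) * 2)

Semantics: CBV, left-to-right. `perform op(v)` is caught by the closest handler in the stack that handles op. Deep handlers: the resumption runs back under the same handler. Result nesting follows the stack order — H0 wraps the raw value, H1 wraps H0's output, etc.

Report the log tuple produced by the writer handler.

Answer: (5, 9)

Evaluation trace:
tell(5) @ H1 ⇒ log+=5
tell(9) @ H1 ⇒ log+=9
ask @ H2 ⇒ 9
H0 returns [-90]
H1 returns ([-90], (5, 9))
H2 returns ([-90], (5, 9))
= ([-90], (5, 9))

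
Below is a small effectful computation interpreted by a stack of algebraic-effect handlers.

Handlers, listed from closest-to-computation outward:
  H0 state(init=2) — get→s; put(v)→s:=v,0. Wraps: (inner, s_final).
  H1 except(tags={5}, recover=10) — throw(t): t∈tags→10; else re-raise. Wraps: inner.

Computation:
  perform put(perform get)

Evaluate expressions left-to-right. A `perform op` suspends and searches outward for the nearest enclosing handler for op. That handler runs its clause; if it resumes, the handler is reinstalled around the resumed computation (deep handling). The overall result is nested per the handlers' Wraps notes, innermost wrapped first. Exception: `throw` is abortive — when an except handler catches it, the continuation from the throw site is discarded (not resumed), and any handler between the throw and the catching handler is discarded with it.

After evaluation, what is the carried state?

Answer: 2

Evaluation trace:
get @ H0 ⇒ 2
put(2) @ H0 ⇒ s:=2
H0 returns (0, 2)
H1 returns (0, 2)
= (0, 2)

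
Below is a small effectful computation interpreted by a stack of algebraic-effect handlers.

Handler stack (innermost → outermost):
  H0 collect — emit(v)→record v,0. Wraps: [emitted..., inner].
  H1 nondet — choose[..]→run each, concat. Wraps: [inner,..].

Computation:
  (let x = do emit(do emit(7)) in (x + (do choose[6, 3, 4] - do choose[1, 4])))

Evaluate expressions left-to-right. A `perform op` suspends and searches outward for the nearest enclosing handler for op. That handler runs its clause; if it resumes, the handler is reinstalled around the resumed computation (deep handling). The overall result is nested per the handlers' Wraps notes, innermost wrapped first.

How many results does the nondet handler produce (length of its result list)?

Step-by-step:
emit(7) @ H0 ⇒ out+=7
emit(0) @ H0 ⇒ out+=0
choose[6, 3, 4] @ H1
  branch[0] choose=6:
    choose[1, 4] @ H1
      branch[0] choose=1:
        H0 returns [7, 0, 5]
        H1 returns [[7, 0, 5]]
      branch[1] choose=4:
        H0 returns [7, 0, 2]
        H1 returns [[7, 0, 2]]
  branch[1] choose=3:
    choose[1, 4] @ H1
      branch[0] choose=1:
        H0 returns [7, 0, 2]
        H1 returns [[7, 0, 2]]
      branch[1] choose=4:
        H0 returns [7, 0, -1]
        H1 returns [[7, 0, -1]]
  branch[2] choose=4:
    choose[1, 4] @ H1
      branch[0] choose=1:
        H0 returns [7, 0, 3]
        H1 returns [[7, 0, 3]]
      branch[1] choose=4:
        H0 returns [7, 0, 0]
        H1 returns [[7, 0, 0]]
= [[7, 0, 5], [7, 0, 2], [7, 0, 2], [7, 0, -1], [7, 0, 3], [7, 0, 0]]

Answer: 6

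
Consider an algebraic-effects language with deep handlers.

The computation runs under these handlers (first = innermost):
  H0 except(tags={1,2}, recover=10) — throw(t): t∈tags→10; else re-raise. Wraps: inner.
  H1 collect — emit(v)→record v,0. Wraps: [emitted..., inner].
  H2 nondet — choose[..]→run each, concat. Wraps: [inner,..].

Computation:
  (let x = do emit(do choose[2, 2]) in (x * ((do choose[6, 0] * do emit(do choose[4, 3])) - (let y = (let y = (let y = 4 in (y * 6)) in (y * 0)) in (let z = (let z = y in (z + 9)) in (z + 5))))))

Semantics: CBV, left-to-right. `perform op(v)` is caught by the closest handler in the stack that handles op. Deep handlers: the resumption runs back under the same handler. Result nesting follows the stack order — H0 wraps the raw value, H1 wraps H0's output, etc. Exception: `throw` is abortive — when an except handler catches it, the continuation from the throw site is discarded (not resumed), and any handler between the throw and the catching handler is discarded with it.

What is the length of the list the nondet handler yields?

Working:
choose[2, 2] @ H2
  branch[0] choose=2:
    emit(2) @ H1 ⇒ out+=2
    choose[6, 0] @ H2
      branch[0] choose=6:
        choose[4, 3] @ H2
          branch[0] choose=4:
            emit(4) @ H1 ⇒ out+=4
            H0 returns 0
            H1 returns [2, 4, 0]
            H2 returns [[2, 4, 0]]
          branch[1] choose=3:
            emit(3) @ H1 ⇒ out+=3
            H0 returns 0
            H1 returns [2, 3, 0]
            H2 returns [[2, 3, 0]]
      branch[1] choose=0:
        choose[4, 3] @ H2
          branch[0] choose=4:
            emit(4) @ H1 ⇒ out+=4
            H0 returns 0
            H1 returns [2, 4, 0]
            H2 returns [[2, 4, 0]]
          branch[1] choose=3:
            emit(3) @ H1 ⇒ out+=3
            H0 returns 0
            H1 returns [2, 3, 0]
            H2 returns [[2, 3, 0]]
  branch[1] choose=2:
    emit(2) @ H1 ⇒ out+=2
    choose[6, 0] @ H2
      branch[0] choose=6:
        choose[4, 3] @ H2
          branch[0] choose=4:
            emit(4) @ H1 ⇒ out+=4
            H0 returns 0
            H1 returns [2, 4, 0]
            H2 returns [[2, 4, 0]]
          branch[1] choose=3:
            emit(3) @ H1 ⇒ out+=3
            H0 returns 0
            H1 returns [2, 3, 0]
            H2 returns [[2, 3, 0]]
      branch[1] choose=0:
        choose[4, 3] @ H2
          branch[0] choose=4:
            emit(4) @ H1 ⇒ out+=4
            H0 returns 0
            H1 returns [2, 4, 0]
            H2 returns [[2, 4, 0]]
          branch[1] choose=3:
            emit(3) @ H1 ⇒ out+=3
            H0 returns 0
            H1 returns [2, 3, 0]
            H2 returns [[2, 3, 0]]
= [[2, 4, 0], [2, 3, 0], [2, 4, 0], [2, 3, 0], [2, 4, 0], [2, 3, 0], [2, 4, 0], [2, 3, 0]]

Answer: 8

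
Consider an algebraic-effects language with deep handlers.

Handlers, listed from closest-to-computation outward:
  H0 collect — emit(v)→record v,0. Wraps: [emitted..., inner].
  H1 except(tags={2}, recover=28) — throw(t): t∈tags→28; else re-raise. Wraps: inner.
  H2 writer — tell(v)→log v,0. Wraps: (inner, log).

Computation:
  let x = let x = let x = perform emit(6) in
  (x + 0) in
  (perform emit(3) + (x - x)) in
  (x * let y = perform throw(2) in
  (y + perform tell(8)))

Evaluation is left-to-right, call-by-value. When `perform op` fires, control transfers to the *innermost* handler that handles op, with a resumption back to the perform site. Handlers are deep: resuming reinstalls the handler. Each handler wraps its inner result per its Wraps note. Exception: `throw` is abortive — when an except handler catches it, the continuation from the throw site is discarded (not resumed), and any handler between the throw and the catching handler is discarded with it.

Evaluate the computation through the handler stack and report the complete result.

Answer: (28, ())

Working:
emit(6) @ H0 ⇒ out+=6
emit(3) @ H0 ⇒ out+=3
throw(2) @ H1 caught ⇒ 28
H2 returns (28, ())
= (28, ())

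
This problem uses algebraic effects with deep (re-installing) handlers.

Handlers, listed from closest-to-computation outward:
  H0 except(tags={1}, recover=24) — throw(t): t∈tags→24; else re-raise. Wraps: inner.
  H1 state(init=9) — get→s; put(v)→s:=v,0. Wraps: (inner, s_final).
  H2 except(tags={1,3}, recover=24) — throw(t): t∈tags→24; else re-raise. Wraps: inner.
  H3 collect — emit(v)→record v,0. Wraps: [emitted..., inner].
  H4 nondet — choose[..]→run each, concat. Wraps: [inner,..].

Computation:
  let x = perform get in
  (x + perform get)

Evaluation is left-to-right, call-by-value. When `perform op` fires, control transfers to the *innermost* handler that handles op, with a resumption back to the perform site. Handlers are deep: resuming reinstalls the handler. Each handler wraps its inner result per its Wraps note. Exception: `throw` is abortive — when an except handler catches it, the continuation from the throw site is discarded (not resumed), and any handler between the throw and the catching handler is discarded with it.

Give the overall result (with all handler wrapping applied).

Working:
get @ H1 ⇒ 9
get @ H1 ⇒ 9
H0 returns 18
H1 returns (18, 9)
H2 returns (18, 9)
H3 returns [(18, 9)]
H4 returns [[(18, 9)]]
= [[(18, 9)]]

Answer: [[(18, 9)]]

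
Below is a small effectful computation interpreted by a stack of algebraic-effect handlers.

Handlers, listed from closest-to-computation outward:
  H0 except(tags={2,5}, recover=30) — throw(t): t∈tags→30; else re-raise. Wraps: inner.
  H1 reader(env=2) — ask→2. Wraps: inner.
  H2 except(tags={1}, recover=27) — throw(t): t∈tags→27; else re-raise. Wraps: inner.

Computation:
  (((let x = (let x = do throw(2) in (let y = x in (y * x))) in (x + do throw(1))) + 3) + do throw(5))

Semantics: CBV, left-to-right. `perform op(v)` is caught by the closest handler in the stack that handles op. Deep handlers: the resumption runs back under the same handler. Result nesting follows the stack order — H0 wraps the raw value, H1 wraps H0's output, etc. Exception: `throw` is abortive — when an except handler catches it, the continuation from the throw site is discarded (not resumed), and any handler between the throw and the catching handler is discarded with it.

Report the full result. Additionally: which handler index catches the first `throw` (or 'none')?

Working:
throw(2) @ H0 caught ⇒ 30
H1 returns 30
H2 returns 30
= 30

Answer: 30 ; first throw caught by: H0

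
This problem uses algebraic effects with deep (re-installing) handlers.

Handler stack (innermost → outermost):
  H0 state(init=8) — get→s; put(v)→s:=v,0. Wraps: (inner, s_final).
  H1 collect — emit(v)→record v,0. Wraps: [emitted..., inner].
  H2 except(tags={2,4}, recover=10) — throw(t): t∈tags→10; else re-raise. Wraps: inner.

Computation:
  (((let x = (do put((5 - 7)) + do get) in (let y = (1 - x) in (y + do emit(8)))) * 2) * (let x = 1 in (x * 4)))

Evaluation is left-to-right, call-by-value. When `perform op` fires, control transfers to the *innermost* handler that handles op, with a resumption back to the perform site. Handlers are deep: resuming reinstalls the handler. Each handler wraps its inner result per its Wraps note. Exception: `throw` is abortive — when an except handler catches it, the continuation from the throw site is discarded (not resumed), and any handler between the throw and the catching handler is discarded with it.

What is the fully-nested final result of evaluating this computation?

Step-by-step:
put(-2) @ H0 ⇒ s:=-2
get @ H0 ⇒ -2
emit(8) @ H1 ⇒ out+=8
H0 returns (24, -2)
H1 returns [8, (24, -2)]
H2 returns [8, (24, -2)]
= [8, (24, -2)]

Answer: [8, (24, -2)]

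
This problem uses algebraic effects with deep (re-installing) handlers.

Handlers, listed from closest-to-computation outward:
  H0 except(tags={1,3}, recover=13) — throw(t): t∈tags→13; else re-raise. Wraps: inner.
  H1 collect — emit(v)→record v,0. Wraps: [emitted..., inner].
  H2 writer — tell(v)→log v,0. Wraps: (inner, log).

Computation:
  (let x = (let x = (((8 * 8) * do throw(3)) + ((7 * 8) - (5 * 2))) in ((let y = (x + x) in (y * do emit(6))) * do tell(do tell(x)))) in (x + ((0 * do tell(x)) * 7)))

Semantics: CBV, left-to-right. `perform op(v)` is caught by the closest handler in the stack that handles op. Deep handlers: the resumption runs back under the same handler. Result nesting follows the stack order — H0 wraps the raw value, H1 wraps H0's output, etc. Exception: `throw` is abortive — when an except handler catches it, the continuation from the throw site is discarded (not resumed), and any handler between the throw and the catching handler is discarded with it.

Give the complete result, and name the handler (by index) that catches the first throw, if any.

Evaluation trace:
throw(3) @ H0 caught ⇒ 13
H1 returns [13]
H2 returns ([13], ())
= ([13], ())

Answer: ([13], ()) ; first throw caught by: H0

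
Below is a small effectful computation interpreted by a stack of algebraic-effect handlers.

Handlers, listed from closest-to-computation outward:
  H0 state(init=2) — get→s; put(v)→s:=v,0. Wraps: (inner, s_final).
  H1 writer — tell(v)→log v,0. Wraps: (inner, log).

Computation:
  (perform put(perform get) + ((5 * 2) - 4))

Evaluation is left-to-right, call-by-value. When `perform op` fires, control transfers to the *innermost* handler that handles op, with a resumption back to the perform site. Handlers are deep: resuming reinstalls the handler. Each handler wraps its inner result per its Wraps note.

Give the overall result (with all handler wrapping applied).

Answer: ((6, 2), ())

Evaluation trace:
get @ H0 ⇒ 2
put(2) @ H0 ⇒ s:=2
H0 returns (6, 2)
H1 returns ((6, 2), ())
= ((6, 2), ())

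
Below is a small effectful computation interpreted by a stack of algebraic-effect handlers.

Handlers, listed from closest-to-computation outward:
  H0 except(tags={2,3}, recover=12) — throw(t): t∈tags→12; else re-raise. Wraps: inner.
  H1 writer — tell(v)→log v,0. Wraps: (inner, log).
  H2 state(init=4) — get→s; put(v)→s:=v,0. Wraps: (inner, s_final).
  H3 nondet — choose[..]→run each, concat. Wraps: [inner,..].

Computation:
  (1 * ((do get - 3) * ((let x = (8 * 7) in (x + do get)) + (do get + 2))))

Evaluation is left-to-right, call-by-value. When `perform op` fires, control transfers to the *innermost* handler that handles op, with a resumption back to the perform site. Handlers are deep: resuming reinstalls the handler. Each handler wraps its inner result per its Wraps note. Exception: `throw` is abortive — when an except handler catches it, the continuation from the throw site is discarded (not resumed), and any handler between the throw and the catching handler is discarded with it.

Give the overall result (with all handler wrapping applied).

Answer: [((66, ()), 4)]

Step-by-step:
get @ H2 ⇒ 4
get @ H2 ⇒ 4
get @ H2 ⇒ 4
H0 returns 66
H1 returns (66, ())
H2 returns ((66, ()), 4)
H3 returns [((66, ()), 4)]
= [((66, ()), 4)]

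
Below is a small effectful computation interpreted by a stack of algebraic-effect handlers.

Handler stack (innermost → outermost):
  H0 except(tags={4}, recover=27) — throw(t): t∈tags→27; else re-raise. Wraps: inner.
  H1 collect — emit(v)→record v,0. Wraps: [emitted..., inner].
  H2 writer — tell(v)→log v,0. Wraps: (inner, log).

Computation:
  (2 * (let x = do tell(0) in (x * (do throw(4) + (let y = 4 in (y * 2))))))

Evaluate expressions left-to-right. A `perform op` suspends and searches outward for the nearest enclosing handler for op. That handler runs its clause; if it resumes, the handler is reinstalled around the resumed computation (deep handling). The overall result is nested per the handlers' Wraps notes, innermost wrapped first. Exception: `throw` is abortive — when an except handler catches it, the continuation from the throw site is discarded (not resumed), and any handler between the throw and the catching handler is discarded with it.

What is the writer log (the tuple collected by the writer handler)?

Answer: (0)

Step-by-step:
tell(0) @ H2 ⇒ log+=0
throw(4) @ H0 caught ⇒ 27
H1 returns [27]
H2 returns ([27], (0))
= ([27], (0))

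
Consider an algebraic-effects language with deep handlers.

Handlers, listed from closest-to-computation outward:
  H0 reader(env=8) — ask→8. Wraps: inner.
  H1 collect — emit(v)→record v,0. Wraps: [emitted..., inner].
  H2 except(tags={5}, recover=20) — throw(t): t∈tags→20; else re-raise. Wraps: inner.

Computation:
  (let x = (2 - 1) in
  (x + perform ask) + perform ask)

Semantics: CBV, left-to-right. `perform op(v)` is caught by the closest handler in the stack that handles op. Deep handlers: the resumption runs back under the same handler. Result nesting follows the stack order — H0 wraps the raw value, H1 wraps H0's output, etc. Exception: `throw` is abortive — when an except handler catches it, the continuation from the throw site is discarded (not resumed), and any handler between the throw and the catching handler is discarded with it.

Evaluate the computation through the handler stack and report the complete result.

Answer: [17]

Step-by-step:
ask @ H0 ⇒ 8
ask @ H0 ⇒ 8
H0 returns 17
H1 returns [17]
H2 returns [17]
= [17]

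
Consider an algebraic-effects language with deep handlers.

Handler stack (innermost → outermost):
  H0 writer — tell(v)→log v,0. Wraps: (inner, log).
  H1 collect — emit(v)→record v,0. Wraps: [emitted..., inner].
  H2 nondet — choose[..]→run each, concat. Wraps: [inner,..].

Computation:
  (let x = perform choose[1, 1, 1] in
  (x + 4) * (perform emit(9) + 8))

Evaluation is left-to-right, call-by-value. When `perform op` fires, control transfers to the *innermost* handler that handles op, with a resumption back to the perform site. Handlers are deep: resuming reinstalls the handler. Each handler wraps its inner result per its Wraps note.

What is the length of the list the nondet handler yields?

Step-by-step:
choose[1, 1, 1] @ H2
  branch[0] choose=1:
    emit(9) @ H1 ⇒ out+=9
    H0 returns (40, ())
    H1 returns [9, (40, ())]
    H2 returns [[9, (40, ())]]
  branch[1] choose=1:
    emit(9) @ H1 ⇒ out+=9
    H0 returns (40, ())
    H1 returns [9, (40, ())]
    H2 returns [[9, (40, ())]]
  branch[2] choose=1:
    emit(9) @ H1 ⇒ out+=9
    H0 returns (40, ())
    H1 returns [9, (40, ())]
    H2 returns [[9, (40, ())]]
= [[9, (40, ())], [9, (40, ())], [9, (40, ())]]

Answer: 3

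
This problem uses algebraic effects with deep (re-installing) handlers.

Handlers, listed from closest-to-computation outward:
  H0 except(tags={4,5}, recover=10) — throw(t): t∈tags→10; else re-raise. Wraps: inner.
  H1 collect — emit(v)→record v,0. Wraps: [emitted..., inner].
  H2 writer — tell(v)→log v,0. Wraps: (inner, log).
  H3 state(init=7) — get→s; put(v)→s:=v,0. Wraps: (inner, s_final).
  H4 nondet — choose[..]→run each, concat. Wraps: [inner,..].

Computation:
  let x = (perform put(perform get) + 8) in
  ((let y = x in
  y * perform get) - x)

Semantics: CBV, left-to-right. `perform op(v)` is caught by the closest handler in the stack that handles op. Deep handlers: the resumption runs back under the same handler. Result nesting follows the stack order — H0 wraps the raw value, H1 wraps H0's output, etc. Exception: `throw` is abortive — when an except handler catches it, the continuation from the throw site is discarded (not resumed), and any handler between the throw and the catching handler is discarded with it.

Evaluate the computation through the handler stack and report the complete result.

Answer: [(([48], ()), 7)]

Step-by-step:
get @ H3 ⇒ 7
put(7) @ H3 ⇒ s:=7
get @ H3 ⇒ 7
H0 returns 48
H1 returns [48]
H2 returns ([48], ())
H3 returns (([48], ()), 7)
H4 returns [(([48], ()), 7)]
= [(([48], ()), 7)]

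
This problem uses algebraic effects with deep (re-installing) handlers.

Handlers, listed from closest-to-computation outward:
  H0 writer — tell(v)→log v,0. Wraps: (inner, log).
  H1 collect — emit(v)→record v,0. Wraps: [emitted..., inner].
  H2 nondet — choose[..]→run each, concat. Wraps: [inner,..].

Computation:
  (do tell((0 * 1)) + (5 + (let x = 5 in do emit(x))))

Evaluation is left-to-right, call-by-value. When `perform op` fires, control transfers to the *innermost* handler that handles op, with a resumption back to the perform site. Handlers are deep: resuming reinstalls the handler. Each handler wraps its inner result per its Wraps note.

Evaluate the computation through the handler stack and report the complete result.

Step-by-step:
tell(0) @ H0 ⇒ log+=0
emit(5) @ H1 ⇒ out+=5
H0 returns (5, (0))
H1 returns [5, (5, (0))]
H2 returns [[5, (5, (0))]]
= [[5, (5, (0))]]

Answer: [[5, (5, (0))]]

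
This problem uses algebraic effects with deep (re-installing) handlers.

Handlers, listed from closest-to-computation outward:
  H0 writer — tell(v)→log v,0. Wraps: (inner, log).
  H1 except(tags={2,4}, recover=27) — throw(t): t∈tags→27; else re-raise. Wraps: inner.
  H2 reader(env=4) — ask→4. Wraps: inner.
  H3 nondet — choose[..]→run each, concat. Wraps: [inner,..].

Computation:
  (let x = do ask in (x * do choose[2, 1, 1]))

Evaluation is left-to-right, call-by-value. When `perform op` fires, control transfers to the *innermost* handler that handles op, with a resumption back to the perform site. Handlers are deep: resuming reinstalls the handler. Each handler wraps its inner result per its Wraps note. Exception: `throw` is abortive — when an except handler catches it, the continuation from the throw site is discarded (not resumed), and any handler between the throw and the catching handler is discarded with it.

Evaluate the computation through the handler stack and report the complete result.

Answer: [(8, ()), (4, ()), (4, ())]

Working:
ask @ H2 ⇒ 4
choose[2, 1, 1] @ H3
  branch[0] choose=2:
    H0 returns (8, ())
    H1 returns (8, ())
    H2 returns (8, ())
    H3 returns [(8, ())]
  branch[1] choose=1:
    H0 returns (4, ())
    H1 returns (4, ())
    H2 returns (4, ())
    H3 returns [(4, ())]
  branch[2] choose=1:
    H0 returns (4, ())
    H1 returns (4, ())
    H2 returns (4, ())
    H3 returns [(4, ())]
= [(8, ()), (4, ()), (4, ())]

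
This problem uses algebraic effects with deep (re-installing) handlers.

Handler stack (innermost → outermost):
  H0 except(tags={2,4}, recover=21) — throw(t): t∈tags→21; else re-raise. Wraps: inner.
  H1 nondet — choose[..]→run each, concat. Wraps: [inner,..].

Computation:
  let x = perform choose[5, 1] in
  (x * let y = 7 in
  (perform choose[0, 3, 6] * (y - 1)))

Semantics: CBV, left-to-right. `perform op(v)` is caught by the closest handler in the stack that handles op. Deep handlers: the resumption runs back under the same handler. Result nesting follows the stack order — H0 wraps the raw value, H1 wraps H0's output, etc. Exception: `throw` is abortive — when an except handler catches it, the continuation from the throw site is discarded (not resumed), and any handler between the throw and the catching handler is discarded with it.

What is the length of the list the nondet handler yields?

Answer: 6

Evaluation trace:
choose[5, 1] @ H1
  branch[0] choose=5:
    choose[0, 3, 6] @ H1
      branch[0] choose=0:
        H0 returns 0
        H1 returns [0]
      branch[1] choose=3:
        H0 returns 90
        H1 returns [90]
      branch[2] choose=6:
        H0 returns 180
        H1 returns [180]
  branch[1] choose=1:
    choose[0, 3, 6] @ H1
      branch[0] choose=0:
        H0 returns 0
        H1 returns [0]
      branch[1] choose=3:
        H0 returns 18
        H1 returns [18]
      branch[2] choose=6:
        H0 returns 36
        H1 returns [36]
= [0, 90, 180, 0, 18, 36]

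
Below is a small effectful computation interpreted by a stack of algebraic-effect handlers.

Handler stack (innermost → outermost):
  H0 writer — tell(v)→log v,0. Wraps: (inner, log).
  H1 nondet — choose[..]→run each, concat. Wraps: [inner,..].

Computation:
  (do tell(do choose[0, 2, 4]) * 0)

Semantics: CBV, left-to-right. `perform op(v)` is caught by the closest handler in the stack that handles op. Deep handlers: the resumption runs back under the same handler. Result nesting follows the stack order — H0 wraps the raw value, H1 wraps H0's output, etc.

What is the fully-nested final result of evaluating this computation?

Step-by-step:
choose[0, 2, 4] @ H1
  branch[0] choose=0:
    tell(0) @ H0 ⇒ log+=0
    H0 returns (0, (0))
    H1 returns [(0, (0))]
  branch[1] choose=2:
    tell(2) @ H0 ⇒ log+=2
    H0 returns (0, (2))
    H1 returns [(0, (2))]
  branch[2] choose=4:
    tell(4) @ H0 ⇒ log+=4
    H0 returns (0, (4))
    H1 returns [(0, (4))]
= [(0, (0)), (0, (2)), (0, (4))]

Answer: [(0, (0)), (0, (2)), (0, (4))]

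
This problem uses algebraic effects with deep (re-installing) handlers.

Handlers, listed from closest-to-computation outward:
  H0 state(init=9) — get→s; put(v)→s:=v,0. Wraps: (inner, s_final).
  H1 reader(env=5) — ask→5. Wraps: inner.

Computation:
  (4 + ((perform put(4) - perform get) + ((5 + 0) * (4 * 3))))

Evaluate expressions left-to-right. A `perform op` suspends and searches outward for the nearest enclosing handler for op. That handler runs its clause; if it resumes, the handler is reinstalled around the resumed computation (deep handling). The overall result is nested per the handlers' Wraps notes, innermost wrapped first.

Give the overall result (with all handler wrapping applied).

Answer: (60, 4)

Evaluation trace:
put(4) @ H0 ⇒ s:=4
get @ H0 ⇒ 4
H0 returns (60, 4)
H1 returns (60, 4)
= (60, 4)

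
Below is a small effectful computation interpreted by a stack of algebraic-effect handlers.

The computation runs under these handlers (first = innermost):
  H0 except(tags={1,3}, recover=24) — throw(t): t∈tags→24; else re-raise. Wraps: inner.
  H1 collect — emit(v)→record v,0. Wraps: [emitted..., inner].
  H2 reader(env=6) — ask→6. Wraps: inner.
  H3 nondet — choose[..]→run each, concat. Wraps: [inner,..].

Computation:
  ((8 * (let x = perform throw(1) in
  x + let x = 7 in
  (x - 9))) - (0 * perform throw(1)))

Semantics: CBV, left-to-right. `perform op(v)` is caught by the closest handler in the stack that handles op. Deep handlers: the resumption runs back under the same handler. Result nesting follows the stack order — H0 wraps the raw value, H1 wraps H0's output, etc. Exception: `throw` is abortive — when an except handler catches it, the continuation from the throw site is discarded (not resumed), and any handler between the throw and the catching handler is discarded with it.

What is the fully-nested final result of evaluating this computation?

Evaluation trace:
throw(1) @ H0 caught ⇒ 24
H1 returns [24]
H2 returns [24]
H3 returns [[24]]
= [[24]]

Answer: [[24]]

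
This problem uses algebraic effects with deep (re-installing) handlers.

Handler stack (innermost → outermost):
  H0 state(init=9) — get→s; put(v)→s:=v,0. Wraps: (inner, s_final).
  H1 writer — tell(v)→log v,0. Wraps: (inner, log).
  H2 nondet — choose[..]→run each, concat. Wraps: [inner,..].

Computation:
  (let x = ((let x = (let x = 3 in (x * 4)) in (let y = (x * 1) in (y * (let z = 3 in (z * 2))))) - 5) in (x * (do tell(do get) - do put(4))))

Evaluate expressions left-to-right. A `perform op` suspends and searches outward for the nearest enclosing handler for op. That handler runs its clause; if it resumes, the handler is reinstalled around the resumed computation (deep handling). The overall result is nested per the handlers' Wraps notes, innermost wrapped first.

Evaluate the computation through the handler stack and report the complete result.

Evaluation trace:
get @ H0 ⇒ 9
tell(9) @ H1 ⇒ log+=9
put(4) @ H0 ⇒ s:=4
H0 returns (0, 4)
H1 returns ((0, 4), (9))
H2 returns [((0, 4), (9))]
= [((0, 4), (9))]

Answer: [((0, 4), (9))]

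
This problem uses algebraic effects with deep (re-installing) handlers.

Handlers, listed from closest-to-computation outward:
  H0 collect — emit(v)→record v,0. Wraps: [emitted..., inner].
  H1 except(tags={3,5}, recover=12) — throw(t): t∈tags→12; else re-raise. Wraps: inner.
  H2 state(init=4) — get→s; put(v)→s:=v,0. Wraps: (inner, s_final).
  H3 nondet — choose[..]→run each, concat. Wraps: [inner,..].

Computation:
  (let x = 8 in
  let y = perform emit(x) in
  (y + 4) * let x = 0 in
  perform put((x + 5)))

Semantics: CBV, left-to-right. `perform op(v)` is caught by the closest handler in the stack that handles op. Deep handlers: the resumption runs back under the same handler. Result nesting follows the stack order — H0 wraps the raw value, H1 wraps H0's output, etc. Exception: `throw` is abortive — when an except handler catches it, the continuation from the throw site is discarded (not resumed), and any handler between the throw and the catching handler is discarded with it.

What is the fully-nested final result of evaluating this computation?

Working:
emit(8) @ H0 ⇒ out+=8
put(5) @ H2 ⇒ s:=5
H0 returns [8, 0]
H1 returns [8, 0]
H2 returns ([8, 0], 5)
H3 returns [([8, 0], 5)]
= [([8, 0], 5)]

Answer: [([8, 0], 5)]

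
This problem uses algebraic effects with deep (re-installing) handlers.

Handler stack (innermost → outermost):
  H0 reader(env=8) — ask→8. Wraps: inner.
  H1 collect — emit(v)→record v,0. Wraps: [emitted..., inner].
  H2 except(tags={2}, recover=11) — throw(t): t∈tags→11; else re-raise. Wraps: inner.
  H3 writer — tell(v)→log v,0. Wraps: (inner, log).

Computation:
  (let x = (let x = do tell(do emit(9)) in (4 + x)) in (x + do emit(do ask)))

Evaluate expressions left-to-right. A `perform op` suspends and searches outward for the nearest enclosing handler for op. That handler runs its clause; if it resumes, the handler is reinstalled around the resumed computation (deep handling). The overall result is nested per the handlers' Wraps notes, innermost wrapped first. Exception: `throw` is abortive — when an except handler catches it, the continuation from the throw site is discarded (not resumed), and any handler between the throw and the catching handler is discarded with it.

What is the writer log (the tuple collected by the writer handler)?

Answer: (0)

Working:
emit(9) @ H1 ⇒ out+=9
tell(0) @ H3 ⇒ log+=0
ask @ H0 ⇒ 8
emit(8) @ H1 ⇒ out+=8
H0 returns 4
H1 returns [9, 8, 4]
H2 returns [9, 8, 4]
H3 returns ([9, 8, 4], (0))
= ([9, 8, 4], (0))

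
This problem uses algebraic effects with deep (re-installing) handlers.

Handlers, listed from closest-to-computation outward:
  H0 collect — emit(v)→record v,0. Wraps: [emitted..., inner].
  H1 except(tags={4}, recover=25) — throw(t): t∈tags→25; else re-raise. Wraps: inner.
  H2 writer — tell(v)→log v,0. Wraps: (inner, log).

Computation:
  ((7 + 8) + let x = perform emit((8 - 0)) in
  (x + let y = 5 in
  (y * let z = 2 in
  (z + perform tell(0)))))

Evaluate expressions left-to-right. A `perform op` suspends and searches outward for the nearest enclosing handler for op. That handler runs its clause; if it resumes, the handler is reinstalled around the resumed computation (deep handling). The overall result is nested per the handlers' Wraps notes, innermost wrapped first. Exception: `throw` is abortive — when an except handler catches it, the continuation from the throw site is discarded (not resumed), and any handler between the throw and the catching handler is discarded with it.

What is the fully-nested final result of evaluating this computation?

Working:
emit(8) @ H0 ⇒ out+=8
tell(0) @ H2 ⇒ log+=0
H0 returns [8, 25]
H1 returns [8, 25]
H2 returns ([8, 25], (0))
= ([8, 25], (0))

Answer: ([8, 25], (0))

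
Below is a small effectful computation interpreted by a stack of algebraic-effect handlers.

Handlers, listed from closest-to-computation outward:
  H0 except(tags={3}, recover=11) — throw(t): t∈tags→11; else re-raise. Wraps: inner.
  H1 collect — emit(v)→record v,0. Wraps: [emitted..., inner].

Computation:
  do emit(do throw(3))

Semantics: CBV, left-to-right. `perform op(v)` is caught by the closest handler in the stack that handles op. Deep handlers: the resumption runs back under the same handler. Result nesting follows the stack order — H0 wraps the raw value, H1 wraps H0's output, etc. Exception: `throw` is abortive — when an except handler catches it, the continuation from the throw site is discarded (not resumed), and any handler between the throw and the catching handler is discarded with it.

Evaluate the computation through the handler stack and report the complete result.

Step-by-step:
throw(3) @ H0 caught ⇒ 11
H1 returns [11]
= [11]

Answer: [11]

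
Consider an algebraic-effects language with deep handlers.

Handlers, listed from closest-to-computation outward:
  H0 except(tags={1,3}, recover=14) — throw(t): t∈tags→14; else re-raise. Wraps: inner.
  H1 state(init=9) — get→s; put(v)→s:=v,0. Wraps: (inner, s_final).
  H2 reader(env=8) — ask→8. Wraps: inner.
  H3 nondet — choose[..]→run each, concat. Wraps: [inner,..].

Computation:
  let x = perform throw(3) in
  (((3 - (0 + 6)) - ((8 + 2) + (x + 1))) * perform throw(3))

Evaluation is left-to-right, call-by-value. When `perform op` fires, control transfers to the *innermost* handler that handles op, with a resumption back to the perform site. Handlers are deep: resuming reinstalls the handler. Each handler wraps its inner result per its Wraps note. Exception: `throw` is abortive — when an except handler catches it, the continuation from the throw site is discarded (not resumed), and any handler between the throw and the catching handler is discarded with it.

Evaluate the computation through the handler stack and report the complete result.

Evaluation trace:
throw(3) @ H0 caught ⇒ 14
H1 returns (14, 9)
H2 returns (14, 9)
H3 returns [(14, 9)]
= [(14, 9)]

Answer: [(14, 9)]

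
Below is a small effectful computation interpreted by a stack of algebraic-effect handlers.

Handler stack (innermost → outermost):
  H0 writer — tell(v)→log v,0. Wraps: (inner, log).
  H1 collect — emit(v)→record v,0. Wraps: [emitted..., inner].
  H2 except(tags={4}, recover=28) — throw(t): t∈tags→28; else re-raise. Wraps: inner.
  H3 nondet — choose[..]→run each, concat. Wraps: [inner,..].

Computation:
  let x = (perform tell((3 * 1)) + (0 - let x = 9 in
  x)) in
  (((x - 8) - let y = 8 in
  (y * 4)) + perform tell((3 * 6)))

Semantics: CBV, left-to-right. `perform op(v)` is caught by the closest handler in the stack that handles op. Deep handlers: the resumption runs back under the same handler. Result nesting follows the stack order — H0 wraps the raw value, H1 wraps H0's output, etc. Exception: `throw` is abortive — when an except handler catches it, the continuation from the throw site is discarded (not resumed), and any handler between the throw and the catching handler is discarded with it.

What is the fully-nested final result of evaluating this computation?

Working:
tell(3) @ H0 ⇒ log+=3
tell(18) @ H0 ⇒ log+=18
H0 returns (-49, (3, 18))
H1 returns [(-49, (3, 18))]
H2 returns [(-49, (3, 18))]
H3 returns [[(-49, (3, 18))]]
= [[(-49, (3, 18))]]

Answer: [[(-49, (3, 18))]]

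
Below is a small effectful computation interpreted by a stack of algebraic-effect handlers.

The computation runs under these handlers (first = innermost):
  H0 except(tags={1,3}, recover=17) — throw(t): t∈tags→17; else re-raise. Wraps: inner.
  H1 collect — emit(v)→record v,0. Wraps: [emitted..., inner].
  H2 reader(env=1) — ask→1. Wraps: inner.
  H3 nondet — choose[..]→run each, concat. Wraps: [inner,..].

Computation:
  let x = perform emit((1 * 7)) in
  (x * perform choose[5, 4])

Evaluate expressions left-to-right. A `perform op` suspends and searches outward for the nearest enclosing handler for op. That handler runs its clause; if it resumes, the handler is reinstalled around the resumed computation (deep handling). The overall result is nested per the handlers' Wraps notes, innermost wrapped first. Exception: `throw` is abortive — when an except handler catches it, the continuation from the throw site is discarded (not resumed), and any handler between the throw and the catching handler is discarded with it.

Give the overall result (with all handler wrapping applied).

Answer: [[7, 0], [7, 0]]

Step-by-step:
emit(7) @ H1 ⇒ out+=7
choose[5, 4] @ H3
  branch[0] choose=5:
    H0 returns 0
    H1 returns [7, 0]
    H2 returns [7, 0]
    H3 returns [[7, 0]]
  branch[1] choose=4:
    H0 returns 0
    H1 returns [7, 0]
    H2 returns [7, 0]
    H3 returns [[7, 0]]
= [[7, 0], [7, 0]]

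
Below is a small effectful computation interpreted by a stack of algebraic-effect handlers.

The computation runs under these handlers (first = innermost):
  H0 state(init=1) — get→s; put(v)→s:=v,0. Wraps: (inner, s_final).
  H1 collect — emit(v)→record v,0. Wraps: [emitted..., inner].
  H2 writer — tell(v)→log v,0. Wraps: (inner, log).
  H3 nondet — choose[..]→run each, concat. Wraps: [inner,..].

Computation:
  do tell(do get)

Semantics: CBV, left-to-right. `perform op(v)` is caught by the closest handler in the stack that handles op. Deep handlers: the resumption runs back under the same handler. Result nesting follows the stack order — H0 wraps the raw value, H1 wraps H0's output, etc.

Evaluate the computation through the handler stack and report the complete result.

Working:
get @ H0 ⇒ 1
tell(1) @ H2 ⇒ log+=1
H0 returns (0, 1)
H1 returns [(0, 1)]
H2 returns ([(0, 1)], (1))
H3 returns [([(0, 1)], (1))]
= [([(0, 1)], (1))]

Answer: [([(0, 1)], (1))]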